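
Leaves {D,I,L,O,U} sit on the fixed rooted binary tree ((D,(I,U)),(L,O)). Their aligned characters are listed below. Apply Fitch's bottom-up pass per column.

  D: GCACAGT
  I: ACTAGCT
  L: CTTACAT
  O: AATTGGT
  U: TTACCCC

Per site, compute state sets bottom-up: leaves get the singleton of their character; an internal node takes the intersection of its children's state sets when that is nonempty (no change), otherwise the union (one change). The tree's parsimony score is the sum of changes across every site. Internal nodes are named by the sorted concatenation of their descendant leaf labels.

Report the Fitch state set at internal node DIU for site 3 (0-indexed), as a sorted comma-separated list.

[col 0] IU: children I:{A}, U:{T} ∪→ {A,T}; cost 1
[col 0] DIU: children D:{G}, IU:{A,T} ∪→ {A,G,T}; cost 1
[col 0] LO: children L:{C}, O:{A} ∪→ {A,C}; cost 1
[col 0] DILOU: children DIU:{A,G,T}, LO:{A,C} ∩→ {A}; cost 0
[col 1] IU: children I:{C}, U:{T} ∪→ {C,T}; cost 1
[col 1] DIU: children D:{C}, IU:{C,T} ∩→ {C}; cost 0
[col 1] LO: children L:{T}, O:{A} ∪→ {A,T}; cost 1
[col 1] DILOU: children DIU:{C}, LO:{A,T} ∪→ {A,C,T}; cost 1
[col 2] IU: children I:{T}, U:{A} ∪→ {A,T}; cost 1
[col 2] DIU: children D:{A}, IU:{A,T} ∩→ {A}; cost 0
[col 2] LO: children L:{T}, O:{T} ∩→ {T}; cost 0
[col 2] DILOU: children DIU:{A}, LO:{T} ∪→ {A,T}; cost 1
[col 3] IU: children I:{A}, U:{C} ∪→ {A,C}; cost 1
[col 3] DIU: children D:{C}, IU:{A,C} ∩→ {C}; cost 0
[col 3] LO: children L:{A}, O:{T} ∪→ {A,T}; cost 1
[col 3] DILOU: children DIU:{C}, LO:{A,T} ∪→ {A,C,T}; cost 1
[col 4] IU: children I:{G}, U:{C} ∪→ {C,G}; cost 1
[col 4] DIU: children D:{A}, IU:{C,G} ∪→ {A,C,G}; cost 1
[col 4] LO: children L:{C}, O:{G} ∪→ {C,G}; cost 1
[col 4] DILOU: children DIU:{A,C,G}, LO:{C,G} ∩→ {C,G}; cost 0
[col 5] IU: children I:{C}, U:{C} ∩→ {C}; cost 0
[col 5] DIU: children D:{G}, IU:{C} ∪→ {C,G}; cost 1
[col 5] LO: children L:{A}, O:{G} ∪→ {A,G}; cost 1
[col 5] DILOU: children DIU:{C,G}, LO:{A,G} ∩→ {G}; cost 0
[col 6] IU: children I:{T}, U:{C} ∪→ {C,T}; cost 1
[col 6] DIU: children D:{T}, IU:{C,T} ∩→ {T}; cost 0
[col 6] LO: children L:{T}, O:{T} ∩→ {T}; cost 0
[col 6] DILOU: children DIU:{T}, LO:{T} ∩→ {T}; cost 0
per-site changes: [3, 3, 2, 3, 3, 2, 1]; total = 17

C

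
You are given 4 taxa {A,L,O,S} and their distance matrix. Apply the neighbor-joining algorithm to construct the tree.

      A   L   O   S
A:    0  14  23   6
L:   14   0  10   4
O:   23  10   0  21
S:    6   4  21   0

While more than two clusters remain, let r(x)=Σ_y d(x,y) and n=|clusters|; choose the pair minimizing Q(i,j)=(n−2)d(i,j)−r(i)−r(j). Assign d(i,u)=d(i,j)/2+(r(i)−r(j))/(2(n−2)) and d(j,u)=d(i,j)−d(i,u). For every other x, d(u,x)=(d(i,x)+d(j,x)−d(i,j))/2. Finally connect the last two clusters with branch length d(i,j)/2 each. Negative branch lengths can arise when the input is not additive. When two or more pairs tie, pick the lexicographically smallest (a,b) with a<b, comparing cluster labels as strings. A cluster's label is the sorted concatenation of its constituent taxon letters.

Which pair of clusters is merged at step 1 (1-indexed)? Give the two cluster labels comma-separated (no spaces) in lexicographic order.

step 1: merge (A,S) at d=6, Q=-62; branch lengths A→6, S→0; new cluster AS
  updated: d(AS,L)=6, d(AS,O)=19
step 2: merge (AS,L) at d=6, Q=-35; branch lengths AS→15/2, L→-3/2; new cluster ALS
  updated: d(ALS,O)=23/2
step 3: merge (ALS,O) at d=23/2; branch lengths ALS→23/4, O→23/4; new cluster ALOS
final tree: (((A:6,S:0):15/2,L:-3/2):23/4,O:23/4)
total length: 47/2

A,S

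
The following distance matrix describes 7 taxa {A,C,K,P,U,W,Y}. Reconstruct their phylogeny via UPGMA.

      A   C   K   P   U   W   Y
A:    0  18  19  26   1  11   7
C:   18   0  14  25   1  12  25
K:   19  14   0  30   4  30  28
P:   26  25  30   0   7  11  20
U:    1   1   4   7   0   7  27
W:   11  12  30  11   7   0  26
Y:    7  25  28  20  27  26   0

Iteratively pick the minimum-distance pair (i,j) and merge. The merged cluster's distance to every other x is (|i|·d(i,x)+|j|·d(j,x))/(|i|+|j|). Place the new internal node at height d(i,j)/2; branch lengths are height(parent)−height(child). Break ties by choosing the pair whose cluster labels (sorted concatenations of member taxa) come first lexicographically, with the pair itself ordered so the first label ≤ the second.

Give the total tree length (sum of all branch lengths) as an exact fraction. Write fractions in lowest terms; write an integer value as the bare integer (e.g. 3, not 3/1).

6073/120

step 1: merge (A,U) at d=1; branch lengths A→1/2, U→1/2; new cluster AU
  updated: d(AU,C)=19/2, d(AU,K)=23/2, d(AU,P)=33/2, d(AU,W)=9, d(AU,Y)=17
step 2: merge (AU,W) at d=9; branch lengths AU→4, W→9/2; new cluster AUW
  updated: d(AUW,C)=31/3, d(AUW,K)=53/3, d(AUW,P)=44/3, d(AUW,Y)=20
step 3: merge (AUW,C) at d=31/3; branch lengths AUW→2/3, C→31/6; new cluster ACUW
  updated: d(ACUW,K)=67/4, d(ACUW,P)=69/4, d(ACUW,Y)=85/4
step 4: merge (ACUW,K) at d=67/4; branch lengths ACUW→77/24, K→67/8; new cluster ACKUW
  updated: d(ACKUW,P)=99/5, d(ACKUW,Y)=113/5
step 5: merge (ACKUW,P) at d=99/5; branch lengths ACKUW→61/40, P→99/10; new cluster ACKPUW
  updated: d(ACKPUW,Y)=133/6
step 6: merge (ACKPUW,Y) at d=133/6; branch lengths ACKPUW→71/60, Y→133/12; new cluster ACKPUWY
final tree: ((((((A:1/2,U:1/2):4,W:9/2):2/3,C:31/6):77/24,K:67/8):61/40,P:99/10):71/60,Y:133/12)
total length: 6073/120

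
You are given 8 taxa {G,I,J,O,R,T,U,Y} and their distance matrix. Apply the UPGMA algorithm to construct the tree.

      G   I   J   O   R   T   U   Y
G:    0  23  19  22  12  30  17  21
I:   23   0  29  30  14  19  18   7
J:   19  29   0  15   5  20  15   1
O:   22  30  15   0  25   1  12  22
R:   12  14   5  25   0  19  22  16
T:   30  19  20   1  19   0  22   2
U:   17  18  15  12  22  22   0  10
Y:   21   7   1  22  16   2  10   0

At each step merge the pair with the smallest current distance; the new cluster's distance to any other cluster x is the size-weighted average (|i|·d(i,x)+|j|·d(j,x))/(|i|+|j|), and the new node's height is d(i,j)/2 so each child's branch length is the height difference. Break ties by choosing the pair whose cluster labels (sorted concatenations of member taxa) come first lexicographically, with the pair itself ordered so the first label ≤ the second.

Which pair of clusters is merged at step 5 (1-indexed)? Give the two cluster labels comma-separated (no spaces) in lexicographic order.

iteration 1: select J,Y (d=1); attach at lengths (1/2, 1/2); label the merged cluster JY
  updated: d(G,JY)=20, d(I,JY)=18, d(JY,O)=37/2, d(JY,R)=21/2, d(JY,T)=11, d(JY,U)=25/2
iteration 2: select O,T (d=1); attach at lengths (1/2, 1/2); label the merged cluster OT
  updated: d(G,OT)=26, d(I,OT)=49/2, d(JY,OT)=59/4, d(OT,R)=22, d(OT,U)=17
iteration 3: select JY,R (d=21/2); attach at lengths (19/4, 21/4); label the merged cluster JRY
  updated: d(G,JRY)=52/3, d(I,JRY)=50/3, d(JRY,OT)=103/6, d(JRY,U)=47/3
iteration 4: select JRY,U (d=47/3); attach at lengths (31/12, 47/6); label the merged cluster JRUY
  updated: d(G,JRUY)=69/4, d(I,JRUY)=17, d(JRUY,OT)=137/8
iteration 5: select I,JRUY (d=17); attach at lengths (17/2, 2/3); label the merged cluster IJRUY
  updated: d(G,IJRUY)=92/5, d(IJRUY,OT)=93/5
iteration 6: select G,IJRUY (d=92/5); attach at lengths (46/5, 7/10); label the merged cluster GIJRUY
  updated: d(GIJRUY,OT)=119/6
iteration 7: select GIJRUY,OT (d=119/6); attach at lengths (43/60, 113/12); label the merged cluster GIJORTUY
final tree: ((G:46/5,(I:17/2,(((J:1/2,Y:1/2):19/4,R:21/4):31/12,U:47/6):2/3):7/10):43/60,(O:1/2,T:1/2):113/12)
total length: 3097/60

I,JRUY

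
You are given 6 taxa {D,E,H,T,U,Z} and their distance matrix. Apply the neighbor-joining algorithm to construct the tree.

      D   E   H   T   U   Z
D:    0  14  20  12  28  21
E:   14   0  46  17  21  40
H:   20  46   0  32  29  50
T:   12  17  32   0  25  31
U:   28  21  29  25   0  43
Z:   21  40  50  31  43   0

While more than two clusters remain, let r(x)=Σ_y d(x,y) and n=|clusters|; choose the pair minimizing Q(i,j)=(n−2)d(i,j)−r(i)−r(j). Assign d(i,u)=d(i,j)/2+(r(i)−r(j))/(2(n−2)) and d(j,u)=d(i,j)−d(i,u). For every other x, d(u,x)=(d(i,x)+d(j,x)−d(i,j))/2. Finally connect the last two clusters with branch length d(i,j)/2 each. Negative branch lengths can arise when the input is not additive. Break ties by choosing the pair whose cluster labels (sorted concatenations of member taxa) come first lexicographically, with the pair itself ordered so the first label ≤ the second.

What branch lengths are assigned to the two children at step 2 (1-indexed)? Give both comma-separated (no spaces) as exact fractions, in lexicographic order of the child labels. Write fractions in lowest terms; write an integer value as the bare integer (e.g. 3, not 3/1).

iteration 1: select H,U (d=29, Q=-207); attach at lengths (147/8, 85/8); label the merged cluster HU
  updated: d(D,HU)=19/2, d(E,HU)=19, d(HU,T)=14, d(HU,Z)=32
iteration 2: select D,Z (d=21, Q=-235/2); attach at lengths (-3/4, 87/4); label the merged cluster DZ
  updated: d(DZ,E)=33/2, d(DZ,HU)=41/4, d(DZ,T)=11
iteration 3: select DZ,HU (d=41/4, Q=-121/2); attach at lengths (15/4, 13/2); label the merged cluster DHUZ
  updated: d(DHUZ,E)=101/8, d(DHUZ,T)=59/8
iteration 4: select DHUZ,E (d=101/8, Q=-37); attach at lengths (3/2, 89/8); label the merged cluster DEHUZ
  updated: d(DEHUZ,T)=47/8
iteration 5: select DEHUZ,T (d=47/8); attach at lengths (47/16, 47/16); label the merged cluster DEHTUZ
final tree: ((((D:-3/4,Z:87/4):15/4,(H:147/8,U:85/8):13/2):3/2,E:89/8):47/16,T:47/16)
total length: 315/4

-3/4,87/4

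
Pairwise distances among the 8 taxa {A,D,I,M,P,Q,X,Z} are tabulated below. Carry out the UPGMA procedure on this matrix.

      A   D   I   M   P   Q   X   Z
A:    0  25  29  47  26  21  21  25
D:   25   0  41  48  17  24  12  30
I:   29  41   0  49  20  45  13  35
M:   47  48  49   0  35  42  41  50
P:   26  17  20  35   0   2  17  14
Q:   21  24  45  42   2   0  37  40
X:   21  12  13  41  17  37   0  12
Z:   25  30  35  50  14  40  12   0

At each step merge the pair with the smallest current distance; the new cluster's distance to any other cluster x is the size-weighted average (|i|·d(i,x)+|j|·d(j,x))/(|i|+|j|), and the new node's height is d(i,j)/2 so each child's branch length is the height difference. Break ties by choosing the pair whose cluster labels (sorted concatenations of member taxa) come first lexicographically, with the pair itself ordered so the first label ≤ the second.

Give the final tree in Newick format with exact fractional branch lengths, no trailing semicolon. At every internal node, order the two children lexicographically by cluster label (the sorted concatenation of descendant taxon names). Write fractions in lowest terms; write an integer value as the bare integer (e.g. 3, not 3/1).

1. join P+Q (d=2) ⇒ PQ; edges |P|=1, |Q|=1
  updated: d(A,PQ)=47/2, d(D,PQ)=41/2, d(I,PQ)=65/2, d(M,PQ)=77/2, d(PQ,X)=27, d(PQ,Z)=27
2. join D+X (d=12) ⇒ DX; edges |D|=6, |X|=6
  updated: d(A,DX)=23, d(DX,I)=27, d(DX,M)=89/2, d(DX,PQ)=95/4, d(DX,Z)=21
3. join DX+Z (d=21) ⇒ DXZ; edges |DX|=9/2, |Z|=21/2
  updated: d(A,DXZ)=71/3, d(DXZ,I)=89/3, d(DXZ,M)=139/3, d(DXZ,PQ)=149/6
4. join A+PQ (d=47/2) ⇒ APQ; edges |A|=47/4, |PQ|=43/4
  updated: d(APQ,DXZ)=220/9, d(APQ,I)=94/3, d(APQ,M)=124/3
5. join APQ+DXZ (d=220/9) ⇒ ADPQXZ; edges |APQ|=17/36, |DXZ|=31/18
  updated: d(ADPQXZ,I)=61/2, d(ADPQXZ,M)=263/6
6. join ADPQXZ+I (d=61/2) ⇒ ADIPQXZ; edges |ADPQXZ|=109/36, |I|=61/4
  updated: d(ADIPQXZ,M)=312/7
7. join ADIPQXZ+M (d=312/7) ⇒ ADIMPQXZ; edges |ADIPQXZ|=197/28, |M|=156/7
final tree: ((((A:47/4,(P:1,Q:1):43/4):17/36,((D:6,X:6):9/2,Z:21/2):31/18):109/36,I:61/4):197/28,M:156/7)
total length: 12763/126

((((A:47/4,(P:1,Q:1):43/4):17/36,((D:6,X:6):9/2,Z:21/2):31/18):109/36,I:61/4):197/28,M:156/7)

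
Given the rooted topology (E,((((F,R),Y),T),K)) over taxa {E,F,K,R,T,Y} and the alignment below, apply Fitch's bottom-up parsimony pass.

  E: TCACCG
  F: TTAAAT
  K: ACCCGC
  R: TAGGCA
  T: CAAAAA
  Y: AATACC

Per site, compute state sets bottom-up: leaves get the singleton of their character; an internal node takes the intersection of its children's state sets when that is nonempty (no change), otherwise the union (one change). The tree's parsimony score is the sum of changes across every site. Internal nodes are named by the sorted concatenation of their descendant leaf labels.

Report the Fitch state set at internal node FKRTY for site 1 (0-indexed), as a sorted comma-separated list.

A,C

site 0, node FR: F={T} ∩ R={T} → {T} (+0)
site 0, node FRY: FR={T} ∪ Y={A} → {A,T} (+1)
site 0, node FRTY: FRY={A,T} ∪ T={C} → {A,C,T} (+1)
site 0, node FKRTY: FRTY={A,C,T} ∩ K={A} → {A} (+0)
site 0, node EFKRTY: E={T} ∪ FKRTY={A} → {A,T} (+1)
site 1, node FR: F={T} ∪ R={A} → {A,T} (+1)
site 1, node FRY: FR={A,T} ∩ Y={A} → {A} (+0)
site 1, node FRTY: FRY={A} ∩ T={A} → {A} (+0)
site 1, node FKRTY: FRTY={A} ∪ K={C} → {A,C} (+1)
site 1, node EFKRTY: E={C} ∩ FKRTY={A,C} → {C} (+0)
site 2, node FR: F={A} ∪ R={G} → {A,G} (+1)
site 2, node FRY: FR={A,G} ∪ Y={T} → {A,G,T} (+1)
site 2, node FRTY: FRY={A,G,T} ∩ T={A} → {A} (+0)
site 2, node FKRTY: FRTY={A} ∪ K={C} → {A,C} (+1)
site 2, node EFKRTY: E={A} ∩ FKRTY={A,C} → {A} (+0)
site 3, node FR: F={A} ∪ R={G} → {A,G} (+1)
site 3, node FRY: FR={A,G} ∩ Y={A} → {A} (+0)
site 3, node FRTY: FRY={A} ∩ T={A} → {A} (+0)
site 3, node FKRTY: FRTY={A} ∪ K={C} → {A,C} (+1)
site 3, node EFKRTY: E={C} ∩ FKRTY={A,C} → {C} (+0)
site 4, node FR: F={A} ∪ R={C} → {A,C} (+1)
site 4, node FRY: FR={A,C} ∩ Y={C} → {C} (+0)
site 4, node FRTY: FRY={C} ∪ T={A} → {A,C} (+1)
site 4, node FKRTY: FRTY={A,C} ∪ K={G} → {A,C,G} (+1)
site 4, node EFKRTY: E={C} ∩ FKRTY={A,C,G} → {C} (+0)
site 5, node FR: F={T} ∪ R={A} → {A,T} (+1)
site 5, node FRY: FR={A,T} ∪ Y={C} → {A,C,T} (+1)
site 5, node FRTY: FRY={A,C,T} ∩ T={A} → {A} (+0)
site 5, node FKRTY: FRTY={A} ∪ K={C} → {A,C} (+1)
site 5, node EFKRTY: E={G} ∪ FKRTY={A,C} → {A,C,G} (+1)
per-site changes: [3, 2, 3, 2, 3, 4]; total = 17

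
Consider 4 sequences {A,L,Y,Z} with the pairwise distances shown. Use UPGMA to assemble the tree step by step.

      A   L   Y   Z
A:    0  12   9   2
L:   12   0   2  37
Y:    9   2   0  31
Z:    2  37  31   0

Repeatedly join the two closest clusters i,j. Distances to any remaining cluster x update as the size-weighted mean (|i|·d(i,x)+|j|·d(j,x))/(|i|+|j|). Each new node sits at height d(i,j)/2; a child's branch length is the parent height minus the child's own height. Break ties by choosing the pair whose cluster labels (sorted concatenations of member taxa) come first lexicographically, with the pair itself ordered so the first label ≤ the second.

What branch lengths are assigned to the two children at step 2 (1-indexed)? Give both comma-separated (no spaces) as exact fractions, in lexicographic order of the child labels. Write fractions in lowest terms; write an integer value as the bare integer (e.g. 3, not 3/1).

1. join A+Z (d=2) ⇒ AZ; edges |A|=1, |Z|=1
  updated: d(AZ,L)=49/2, d(AZ,Y)=20
2. join L+Y (d=2) ⇒ LY; edges |L|=1, |Y|=1
  updated: d(AZ,LY)=89/4
3. join AZ+LY (d=89/4) ⇒ ALYZ; edges |AZ|=81/8, |LY|=81/8
final tree: ((A:1,Z:1):81/8,(L:1,Y:1):81/8)
total length: 97/4

1,1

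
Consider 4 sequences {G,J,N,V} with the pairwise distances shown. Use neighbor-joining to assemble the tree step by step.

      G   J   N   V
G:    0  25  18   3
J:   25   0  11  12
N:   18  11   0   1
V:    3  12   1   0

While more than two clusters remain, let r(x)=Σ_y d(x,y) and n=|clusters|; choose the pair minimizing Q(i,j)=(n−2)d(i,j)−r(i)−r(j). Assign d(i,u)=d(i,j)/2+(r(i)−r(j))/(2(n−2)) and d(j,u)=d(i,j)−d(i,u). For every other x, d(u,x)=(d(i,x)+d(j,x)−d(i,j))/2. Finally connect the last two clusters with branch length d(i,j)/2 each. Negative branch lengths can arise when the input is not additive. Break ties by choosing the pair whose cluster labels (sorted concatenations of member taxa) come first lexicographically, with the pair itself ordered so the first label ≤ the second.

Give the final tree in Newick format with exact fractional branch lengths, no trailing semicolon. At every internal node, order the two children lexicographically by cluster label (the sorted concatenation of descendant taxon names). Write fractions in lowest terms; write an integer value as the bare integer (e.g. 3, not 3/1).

(((G:9,V:-6):7,J:10):1/2,N:1/2)

1. join G+V (d=3, Q=-56) ⇒ GV; edges |G|=9, |V|=-6
  updated: d(GV,J)=17, d(GV,N)=8
2. join GV+J (d=17, Q=-36) ⇒ GJV; edges |GV|=7, |J|=10
  updated: d(GJV,N)=1
3. join GJV+N (d=1) ⇒ GJNV; edges |GJV|=1/2, |N|=1/2
final tree: (((G:9,V:-6):7,J:10):1/2,N:1/2)
total length: 21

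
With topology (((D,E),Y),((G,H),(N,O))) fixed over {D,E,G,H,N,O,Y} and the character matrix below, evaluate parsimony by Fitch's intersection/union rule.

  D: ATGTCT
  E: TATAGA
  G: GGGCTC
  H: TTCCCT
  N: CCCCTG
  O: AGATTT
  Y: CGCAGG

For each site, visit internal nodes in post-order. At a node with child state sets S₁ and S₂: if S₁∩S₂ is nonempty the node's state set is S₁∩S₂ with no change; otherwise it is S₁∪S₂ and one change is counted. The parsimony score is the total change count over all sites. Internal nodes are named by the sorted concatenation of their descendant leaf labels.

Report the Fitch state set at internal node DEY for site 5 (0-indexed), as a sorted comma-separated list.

DE@0: {A} ∪ {T} = {A,T} (union, +1)
DEY@0: {A,T} ∪ {C} = {A,C,T} (union, +1)
GH@0: {G} ∪ {T} = {G,T} (union, +1)
NO@0: {C} ∪ {A} = {A,C} (union, +1)
GHNO@0: {G,T} ∪ {A,C} = {A,C,G,T} (union, +1)
DEGHNOY@0: {A,C,T} ∩ {A,C,G,T} = {A,C,T} (intersection, +0)
DE@1: {T} ∪ {A} = {A,T} (union, +1)
DEY@1: {A,T} ∪ {G} = {A,G,T} (union, +1)
GH@1: {G} ∪ {T} = {G,T} (union, +1)
NO@1: {C} ∪ {G} = {C,G} (union, +1)
GHNO@1: {G,T} ∩ {C,G} = {G} (intersection, +0)
DEGHNOY@1: {A,G,T} ∩ {G} = {G} (intersection, +0)
DE@2: {G} ∪ {T} = {G,T} (union, +1)
DEY@2: {G,T} ∪ {C} = {C,G,T} (union, +1)
GH@2: {G} ∪ {C} = {C,G} (union, +1)
NO@2: {C} ∪ {A} = {A,C} (union, +1)
GHNO@2: {C,G} ∩ {A,C} = {C} (intersection, +0)
DEGHNOY@2: {C,G,T} ∩ {C} = {C} (intersection, +0)
DE@3: {T} ∪ {A} = {A,T} (union, +1)
DEY@3: {A,T} ∩ {A} = {A} (intersection, +0)
GH@3: {C} ∩ {C} = {C} (intersection, +0)
NO@3: {C} ∪ {T} = {C,T} (union, +1)
GHNO@3: {C} ∩ {C,T} = {C} (intersection, +0)
DEGHNOY@3: {A} ∪ {C} = {A,C} (union, +1)
DE@4: {C} ∪ {G} = {C,G} (union, +1)
DEY@4: {C,G} ∩ {G} = {G} (intersection, +0)
GH@4: {T} ∪ {C} = {C,T} (union, +1)
NO@4: {T} ∩ {T} = {T} (intersection, +0)
GHNO@4: {C,T} ∩ {T} = {T} (intersection, +0)
DEGHNOY@4: {G} ∪ {T} = {G,T} (union, +1)
DE@5: {T} ∪ {A} = {A,T} (union, +1)
DEY@5: {A,T} ∪ {G} = {A,G,T} (union, +1)
GH@5: {C} ∪ {T} = {C,T} (union, +1)
NO@5: {G} ∪ {T} = {G,T} (union, +1)
GHNO@5: {C,T} ∩ {G,T} = {T} (intersection, +0)
DEGHNOY@5: {A,G,T} ∩ {T} = {T} (intersection, +0)
per-site changes: [5, 4, 4, 3, 3, 4]; total = 23

A,G,T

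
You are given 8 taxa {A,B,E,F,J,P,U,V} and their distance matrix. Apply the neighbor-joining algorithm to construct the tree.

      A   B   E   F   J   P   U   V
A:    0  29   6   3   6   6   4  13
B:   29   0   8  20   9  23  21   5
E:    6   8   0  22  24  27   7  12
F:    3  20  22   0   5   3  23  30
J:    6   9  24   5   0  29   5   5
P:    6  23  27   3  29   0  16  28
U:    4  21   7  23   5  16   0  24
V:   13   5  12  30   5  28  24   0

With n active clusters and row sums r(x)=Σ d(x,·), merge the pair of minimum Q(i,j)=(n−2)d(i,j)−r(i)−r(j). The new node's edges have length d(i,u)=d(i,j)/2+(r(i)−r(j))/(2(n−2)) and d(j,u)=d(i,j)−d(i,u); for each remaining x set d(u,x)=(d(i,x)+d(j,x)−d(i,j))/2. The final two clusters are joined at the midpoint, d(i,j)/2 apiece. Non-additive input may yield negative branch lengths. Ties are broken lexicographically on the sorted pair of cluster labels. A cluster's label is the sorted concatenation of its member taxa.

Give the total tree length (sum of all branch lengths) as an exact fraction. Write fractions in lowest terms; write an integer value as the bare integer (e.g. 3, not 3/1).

1175/32

1. join F+P (d=3, Q=-220) ⇒ FP; edges |F|=-2/3, |P|=11/3
  updated: d(A,FP)=3, d(B,FP)=20, d(E,FP)=23, d(FP,J)=31/2, d(FP,U)=18, d(FP,V)=55/2
2. join B+V (d=5, Q=-307/2) ⇒ BV; edges |B|=61/20, |V|=39/20
  updated: d(A,BV)=37/2, d(BV,E)=15/2, d(BV,FP)=85/4, d(BV,J)=9/2, d(BV,U)=20
3. join BV+E (d=15/2, Q=-437/4) ⇒ BEV; edges |BV|=137/32, |E|=103/32
  updated: d(A,BEV)=17/2, d(BEV,FP)=147/8, d(BEV,J)=21/2, d(BEV,U)=39/4
4. join A+FP (d=3, Q=-539/8) ⇒ AFP; edges |A|=-65/16, |FP|=113/16
  updated: d(AFP,BEV)=191/16, d(AFP,J)=37/4, d(AFP,U)=19/2
5. join AFP+BEV (d=191/16, Q=-39) ⇒ ABEFPV; edges |AFP|=179/32, |BEV|=203/32
  updated: d(ABEFPV,J)=125/32, d(ABEFPV,U)=117/32
6. join ABEFPV+J (d=125/32, Q=-201/16) ⇒ ABEFJPV; edges |ABEFPV|=41/32, |J|=21/8
  updated: d(ABEFJPV,U)=19/8
7. join ABEFJPV+U (d=19/8) ⇒ ABEFJPUV; edges |ABEFJPV|=19/16, |U|=19/16
final tree: ((((A:-65/16,(F:-2/3,P:11/3):113/16):179/32,((B:61/20,V:39/20):137/32,E:103/32):203/32):41/32,J:21/8):19/16,U:19/16)
total length: 1175/32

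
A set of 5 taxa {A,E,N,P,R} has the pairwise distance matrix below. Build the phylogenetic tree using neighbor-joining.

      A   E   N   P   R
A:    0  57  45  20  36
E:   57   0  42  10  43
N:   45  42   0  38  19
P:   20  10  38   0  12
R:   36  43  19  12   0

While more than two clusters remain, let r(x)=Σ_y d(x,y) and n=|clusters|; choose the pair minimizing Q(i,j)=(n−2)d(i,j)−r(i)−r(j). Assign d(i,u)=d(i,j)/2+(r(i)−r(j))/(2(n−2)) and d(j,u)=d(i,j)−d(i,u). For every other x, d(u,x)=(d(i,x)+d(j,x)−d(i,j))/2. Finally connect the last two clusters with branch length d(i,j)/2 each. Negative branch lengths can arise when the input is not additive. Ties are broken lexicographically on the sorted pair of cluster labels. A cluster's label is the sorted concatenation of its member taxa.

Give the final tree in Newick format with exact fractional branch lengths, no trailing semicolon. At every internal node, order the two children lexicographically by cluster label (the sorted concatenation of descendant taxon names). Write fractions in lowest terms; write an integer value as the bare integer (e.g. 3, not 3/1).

(((A:181/8,(E:17,P:-7):87/8):67/8,N:119/8):33/16,R:33/16)

1. join E+P (d=10, Q=-202) ⇒ EP; edges |E|=17, |P|=-7
  updated: d(A,EP)=67/2, d(EP,N)=35, d(EP,R)=45/2
2. join A+EP (d=67/2, Q=-277/2) ⇒ AEP; edges |A|=181/8, |EP|=87/8
  updated: d(AEP,N)=93/4, d(AEP,R)=25/2
3. join AEP+N (d=93/4, Q=-219/4) ⇒ AENP; edges |AEP|=67/8, |N|=119/8
  updated: d(AENP,R)=33/8
4. join AENP+R (d=33/8) ⇒ AENPR; edges |AENP|=33/16, |R|=33/16
final tree: (((A:181/8,(E:17,P:-7):87/8):67/8,N:119/8):33/16,R:33/16)
total length: 567/8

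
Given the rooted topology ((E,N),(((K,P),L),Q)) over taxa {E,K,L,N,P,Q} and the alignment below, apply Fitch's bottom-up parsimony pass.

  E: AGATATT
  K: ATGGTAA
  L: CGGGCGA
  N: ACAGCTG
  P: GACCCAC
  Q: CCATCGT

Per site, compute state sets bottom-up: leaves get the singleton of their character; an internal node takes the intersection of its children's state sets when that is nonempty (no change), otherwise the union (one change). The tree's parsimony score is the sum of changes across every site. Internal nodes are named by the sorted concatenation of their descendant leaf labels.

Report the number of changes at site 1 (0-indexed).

4

EN@0: {A} ∩ {A} = {A} (intersection, +0)
KP@0: {A} ∪ {G} = {A,G} (union, +1)
KLP@0: {A,G} ∪ {C} = {A,C,G} (union, +1)
KLPQ@0: {A,C,G} ∩ {C} = {C} (intersection, +0)
EKLNPQ@0: {A} ∪ {C} = {A,C} (union, +1)
EN@1: {G} ∪ {C} = {C,G} (union, +1)
KP@1: {T} ∪ {A} = {A,T} (union, +1)
KLP@1: {A,T} ∪ {G} = {A,G,T} (union, +1)
KLPQ@1: {A,G,T} ∪ {C} = {A,C,G,T} (union, +1)
EKLNPQ@1: {C,G} ∩ {A,C,G,T} = {C,G} (intersection, +0)
EN@2: {A} ∩ {A} = {A} (intersection, +0)
KP@2: {G} ∪ {C} = {C,G} (union, +1)
KLP@2: {C,G} ∩ {G} = {G} (intersection, +0)
KLPQ@2: {G} ∪ {A} = {A,G} (union, +1)
EKLNPQ@2: {A} ∩ {A,G} = {A} (intersection, +0)
EN@3: {T} ∪ {G} = {G,T} (union, +1)
KP@3: {G} ∪ {C} = {C,G} (union, +1)
KLP@3: {C,G} ∩ {G} = {G} (intersection, +0)
KLPQ@3: {G} ∪ {T} = {G,T} (union, +1)
EKLNPQ@3: {G,T} ∩ {G,T} = {G,T} (intersection, +0)
EN@4: {A} ∪ {C} = {A,C} (union, +1)
KP@4: {T} ∪ {C} = {C,T} (union, +1)
KLP@4: {C,T} ∩ {C} = {C} (intersection, +0)
KLPQ@4: {C} ∩ {C} = {C} (intersection, +0)
EKLNPQ@4: {A,C} ∩ {C} = {C} (intersection, +0)
EN@5: {T} ∩ {T} = {T} (intersection, +0)
KP@5: {A} ∩ {A} = {A} (intersection, +0)
KLP@5: {A} ∪ {G} = {A,G} (union, +1)
KLPQ@5: {A,G} ∩ {G} = {G} (intersection, +0)
EKLNPQ@5: {T} ∪ {G} = {G,T} (union, +1)
EN@6: {T} ∪ {G} = {G,T} (union, +1)
KP@6: {A} ∪ {C} = {A,C} (union, +1)
KLP@6: {A,C} ∩ {A} = {A} (intersection, +0)
KLPQ@6: {A} ∪ {T} = {A,T} (union, +1)
EKLNPQ@6: {G,T} ∩ {A,T} = {T} (intersection, +0)
per-site changes: [3, 4, 2, 3, 2, 2, 3]; total = 19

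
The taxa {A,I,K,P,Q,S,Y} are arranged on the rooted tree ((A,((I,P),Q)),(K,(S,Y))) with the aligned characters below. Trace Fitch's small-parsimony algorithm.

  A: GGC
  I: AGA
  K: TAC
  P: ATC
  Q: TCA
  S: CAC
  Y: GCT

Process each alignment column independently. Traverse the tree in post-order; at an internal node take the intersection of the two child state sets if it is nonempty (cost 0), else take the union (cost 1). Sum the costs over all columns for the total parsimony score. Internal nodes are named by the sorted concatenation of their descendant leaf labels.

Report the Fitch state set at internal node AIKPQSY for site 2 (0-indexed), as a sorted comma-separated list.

C

[col 0] IP: children I:{A}, P:{A} ∩→ {A}; cost 0
[col 0] IPQ: children IP:{A}, Q:{T} ∪→ {A,T}; cost 1
[col 0] AIPQ: children A:{G}, IPQ:{A,T} ∪→ {A,G,T}; cost 1
[col 0] SY: children S:{C}, Y:{G} ∪→ {C,G}; cost 1
[col 0] KSY: children K:{T}, SY:{C,G} ∪→ {C,G,T}; cost 1
[col 0] AIKPQSY: children AIPQ:{A,G,T}, KSY:{C,G,T} ∩→ {G,T}; cost 0
[col 1] IP: children I:{G}, P:{T} ∪→ {G,T}; cost 1
[col 1] IPQ: children IP:{G,T}, Q:{C} ∪→ {C,G,T}; cost 1
[col 1] AIPQ: children A:{G}, IPQ:{C,G,T} ∩→ {G}; cost 0
[col 1] SY: children S:{A}, Y:{C} ∪→ {A,C}; cost 1
[col 1] KSY: children K:{A}, SY:{A,C} ∩→ {A}; cost 0
[col 1] AIKPQSY: children AIPQ:{G}, KSY:{A} ∪→ {A,G}; cost 1
[col 2] IP: children I:{A}, P:{C} ∪→ {A,C}; cost 1
[col 2] IPQ: children IP:{A,C}, Q:{A} ∩→ {A}; cost 0
[col 2] AIPQ: children A:{C}, IPQ:{A} ∪→ {A,C}; cost 1
[col 2] SY: children S:{C}, Y:{T} ∪→ {C,T}; cost 1
[col 2] KSY: children K:{C}, SY:{C,T} ∩→ {C}; cost 0
[col 2] AIKPQSY: children AIPQ:{A,C}, KSY:{C} ∩→ {C}; cost 0
per-site changes: [4, 4, 3]; total = 11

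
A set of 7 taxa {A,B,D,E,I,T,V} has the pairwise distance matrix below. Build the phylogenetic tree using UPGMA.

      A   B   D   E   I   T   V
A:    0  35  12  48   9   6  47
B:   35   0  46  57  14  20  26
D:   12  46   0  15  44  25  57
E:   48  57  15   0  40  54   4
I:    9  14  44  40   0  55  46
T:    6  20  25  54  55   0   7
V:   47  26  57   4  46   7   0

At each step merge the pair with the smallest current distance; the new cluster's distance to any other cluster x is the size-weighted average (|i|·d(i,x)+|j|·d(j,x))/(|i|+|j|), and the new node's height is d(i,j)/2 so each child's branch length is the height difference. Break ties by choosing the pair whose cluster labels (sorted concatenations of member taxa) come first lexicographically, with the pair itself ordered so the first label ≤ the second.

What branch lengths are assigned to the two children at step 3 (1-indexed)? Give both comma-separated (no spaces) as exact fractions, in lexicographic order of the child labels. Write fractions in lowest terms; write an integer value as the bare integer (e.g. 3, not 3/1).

7,7

1. join E+V (d=4) ⇒ EV; edges |E|=2, |V|=2
  updated: d(A,EV)=95/2, d(B,EV)=83/2, d(D,EV)=36, d(EV,I)=43, d(EV,T)=61/2
2. join A+T (d=6) ⇒ AT; edges |A|=3, |T|=3
  updated: d(AT,B)=55/2, d(AT,D)=37/2, d(AT,EV)=39, d(AT,I)=32
3. join B+I (d=14) ⇒ BI; edges |B|=7, |I|=7
  updated: d(AT,BI)=119/4, d(BI,D)=45, d(BI,EV)=169/4
4. join AT+D (d=37/2) ⇒ ADT; edges |AT|=25/4, |D|=37/4
  updated: d(ADT,BI)=209/6, d(ADT,EV)=38
5. join ADT+BI (d=209/6) ⇒ ABDIT; edges |ADT|=49/6, |BI|=125/12
  updated: d(ABDIT,EV)=397/10
6. join ABDIT+EV (d=397/10) ⇒ ABDEITV; edges |ABDIT|=73/30, |EV|=357/20
final tree: ((((A:3,T:3):25/4,D:37/4):49/6,(B:7,I:7):125/12):73/30,(E:2,V:2):357/20)
total length: 2351/30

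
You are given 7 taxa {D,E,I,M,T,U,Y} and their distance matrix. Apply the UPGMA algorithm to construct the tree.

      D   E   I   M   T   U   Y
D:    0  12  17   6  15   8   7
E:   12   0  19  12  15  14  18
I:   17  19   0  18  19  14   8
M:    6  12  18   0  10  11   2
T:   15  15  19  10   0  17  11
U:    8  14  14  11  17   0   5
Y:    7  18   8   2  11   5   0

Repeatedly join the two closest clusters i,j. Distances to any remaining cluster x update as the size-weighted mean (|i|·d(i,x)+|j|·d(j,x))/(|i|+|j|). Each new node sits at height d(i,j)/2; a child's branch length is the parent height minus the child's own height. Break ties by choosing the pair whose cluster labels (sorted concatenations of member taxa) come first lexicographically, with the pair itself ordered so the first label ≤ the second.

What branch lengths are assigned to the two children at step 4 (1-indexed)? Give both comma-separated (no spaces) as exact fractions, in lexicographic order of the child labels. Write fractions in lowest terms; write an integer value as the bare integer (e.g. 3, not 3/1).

21/8,53/8

1. join M+Y (d=2) ⇒ MY; edges |M|=1, |Y|=1
  updated: d(D,MY)=13/2, d(E,MY)=15, d(I,MY)=13, d(MY,T)=21/2, d(MY,U)=8
2. join D+MY (d=13/2) ⇒ DMY; edges |D|=13/4, |MY|=9/4
  updated: d(DMY,E)=14, d(DMY,I)=43/3, d(DMY,T)=12, d(DMY,U)=8
3. join DMY+U (d=8) ⇒ DMUY; edges |DMY|=3/4, |U|=4
  updated: d(DMUY,E)=14, d(DMUY,I)=57/4, d(DMUY,T)=53/4
4. join DMUY+T (d=53/4) ⇒ DMTUY; edges |DMUY|=21/8, |T|=53/8
  updated: d(DMTUY,E)=71/5, d(DMTUY,I)=76/5
5. join DMTUY+E (d=71/5) ⇒ DEMTUY; edges |DMTUY|=19/40, |E|=71/10
  updated: d(DEMTUY,I)=95/6
6. join DEMTUY+I (d=95/6) ⇒ DEIMTUY; edges |DEMTUY|=49/60, |I|=95/12
final tree: (((((D:13/4,(M:1,Y:1):9/4):3/4,U:4):21/8,T:53/8):19/40,E:71/10):49/60,I:95/12)
total length: 4537/120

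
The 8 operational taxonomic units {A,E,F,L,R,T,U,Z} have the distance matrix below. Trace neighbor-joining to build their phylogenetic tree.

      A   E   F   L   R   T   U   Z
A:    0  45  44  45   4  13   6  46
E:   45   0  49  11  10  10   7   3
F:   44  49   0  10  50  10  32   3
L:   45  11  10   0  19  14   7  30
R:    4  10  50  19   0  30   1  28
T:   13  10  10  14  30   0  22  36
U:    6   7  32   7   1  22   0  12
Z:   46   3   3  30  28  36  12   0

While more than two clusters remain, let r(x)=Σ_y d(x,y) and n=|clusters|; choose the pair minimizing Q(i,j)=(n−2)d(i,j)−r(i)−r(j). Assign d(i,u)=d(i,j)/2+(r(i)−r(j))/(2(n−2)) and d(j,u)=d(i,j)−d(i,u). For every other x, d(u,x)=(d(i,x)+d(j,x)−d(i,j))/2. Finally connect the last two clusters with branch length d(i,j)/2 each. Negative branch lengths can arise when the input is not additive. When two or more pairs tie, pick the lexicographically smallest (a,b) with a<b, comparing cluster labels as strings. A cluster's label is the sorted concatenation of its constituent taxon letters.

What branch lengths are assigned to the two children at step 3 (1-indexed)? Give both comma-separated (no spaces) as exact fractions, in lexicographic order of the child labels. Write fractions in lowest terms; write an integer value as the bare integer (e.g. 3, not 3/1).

63/8,-51/8

iteration 1: select F,Z (d=3, Q=-338); attach at lengths (29/6, -11/6); label the merged cluster FZ
  updated: d(A,FZ)=87/2, d(E,FZ)=49/2, d(FZ,L)=37/2, d(FZ,R)=75/2, d(FZ,T)=43/2, d(FZ,U)=41/2
iteration 2: select A,R (d=4, Q=-238); attach at lengths (15/2, -7/2); label the merged cluster AR
  updated: d(AR,E)=51/2, d(AR,FZ)=77/2, d(AR,L)=30, d(AR,T)=39/2, d(AR,U)=3/2
iteration 3: select AR,U (d=3/2, Q=-167); attach at lengths (63/8, -51/8); label the merged cluster ARU
  updated: d(ARU,E)=31/2, d(ARU,FZ)=115/4, d(ARU,L)=71/4, d(ARU,T)=20
iteration 4: select FZ,L (d=37/2, Q=-99); attach at lengths (175/12, 47/12); label the merged cluster FLZ
  updated: d(ARU,FLZ)=14, d(E,FLZ)=17/2, d(FLZ,T)=17/2
iteration 5: select ARU,E (d=31/2, Q=-105/2); attach at lengths (93/8, 31/8); label the merged cluster AERU
  updated: d(AERU,FLZ)=7/2, d(AERU,T)=29/4
iteration 6: select AERU,FLZ (d=7/2, Q=-77/4); attach at lengths (9/8, 19/8); label the merged cluster AEFLRUZ
  updated: d(AEFLRUZ,T)=49/8
iteration 7: select AEFLRUZ,T (d=49/8); attach at lengths (49/16, 49/16); label the merged cluster AEFLRTUZ
final tree: (((((A:15/2,R:-7/2):63/8,U:-51/8):93/8,E:31/8):9/8,((F:29/6,Z:-11/6):175/12,L:47/12):19/8):49/16,T:49/16)
total length: 417/8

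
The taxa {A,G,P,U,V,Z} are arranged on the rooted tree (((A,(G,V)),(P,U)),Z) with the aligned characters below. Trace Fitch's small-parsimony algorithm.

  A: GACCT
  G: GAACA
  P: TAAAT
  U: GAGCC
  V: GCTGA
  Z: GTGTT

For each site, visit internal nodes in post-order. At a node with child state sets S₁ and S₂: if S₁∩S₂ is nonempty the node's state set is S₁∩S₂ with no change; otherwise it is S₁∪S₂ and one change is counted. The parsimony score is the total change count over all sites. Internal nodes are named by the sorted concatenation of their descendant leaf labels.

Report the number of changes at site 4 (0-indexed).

2

site 0, node GV: G={G} ∩ V={G} → {G} (+0)
site 0, node AGV: A={G} ∩ GV={G} → {G} (+0)
site 0, node PU: P={T} ∪ U={G} → {G,T} (+1)
site 0, node AGPUV: AGV={G} ∩ PU={G,T} → {G} (+0)
site 0, node AGPUVZ: AGPUV={G} ∩ Z={G} → {G} (+0)
site 1, node GV: G={A} ∪ V={C} → {A,C} (+1)
site 1, node AGV: A={A} ∩ GV={A,C} → {A} (+0)
site 1, node PU: P={A} ∩ U={A} → {A} (+0)
site 1, node AGPUV: AGV={A} ∩ PU={A} → {A} (+0)
site 1, node AGPUVZ: AGPUV={A} ∪ Z={T} → {A,T} (+1)
site 2, node GV: G={A} ∪ V={T} → {A,T} (+1)
site 2, node AGV: A={C} ∪ GV={A,T} → {A,C,T} (+1)
site 2, node PU: P={A} ∪ U={G} → {A,G} (+1)
site 2, node AGPUV: AGV={A,C,T} ∩ PU={A,G} → {A} (+0)
site 2, node AGPUVZ: AGPUV={A} ∪ Z={G} → {A,G} (+1)
site 3, node GV: G={C} ∪ V={G} → {C,G} (+1)
site 3, node AGV: A={C} ∩ GV={C,G} → {C} (+0)
site 3, node PU: P={A} ∪ U={C} → {A,C} (+1)
site 3, node AGPUV: AGV={C} ∩ PU={A,C} → {C} (+0)
site 3, node AGPUVZ: AGPUV={C} ∪ Z={T} → {C,T} (+1)
site 4, node GV: G={A} ∩ V={A} → {A} (+0)
site 4, node AGV: A={T} ∪ GV={A} → {A,T} (+1)
site 4, node PU: P={T} ∪ U={C} → {C,T} (+1)
site 4, node AGPUV: AGV={A,T} ∩ PU={C,T} → {T} (+0)
site 4, node AGPUVZ: AGPUV={T} ∩ Z={T} → {T} (+0)
per-site changes: [1, 2, 4, 3, 2]; total = 12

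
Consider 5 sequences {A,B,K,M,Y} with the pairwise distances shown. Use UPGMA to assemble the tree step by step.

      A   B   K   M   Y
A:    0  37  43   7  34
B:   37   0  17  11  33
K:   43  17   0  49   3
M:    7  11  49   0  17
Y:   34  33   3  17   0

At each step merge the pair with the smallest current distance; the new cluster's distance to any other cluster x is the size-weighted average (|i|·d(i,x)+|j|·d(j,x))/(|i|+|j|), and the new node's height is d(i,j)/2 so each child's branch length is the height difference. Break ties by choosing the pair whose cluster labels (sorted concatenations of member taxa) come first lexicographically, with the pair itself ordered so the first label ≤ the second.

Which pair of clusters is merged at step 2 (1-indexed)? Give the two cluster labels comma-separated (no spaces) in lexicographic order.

1. join K+Y (d=3) ⇒ KY; edges |K|=3/2, |Y|=3/2
  updated: d(A,KY)=77/2, d(B,KY)=25, d(KY,M)=33
2. join A+M (d=7) ⇒ AM; edges |A|=7/2, |M|=7/2
  updated: d(AM,B)=24, d(AM,KY)=143/4
3. join AM+B (d=24) ⇒ ABM; edges |AM|=17/2, |B|=12
  updated: d(ABM,KY)=193/6
4. join ABM+KY (d=193/6) ⇒ ABKMY; edges |ABM|=49/12, |KY|=175/12
final tree: (((A:7/2,M:7/2):17/2,B:12):49/12,(K:3/2,Y:3/2):175/12)
total length: 295/6

A,M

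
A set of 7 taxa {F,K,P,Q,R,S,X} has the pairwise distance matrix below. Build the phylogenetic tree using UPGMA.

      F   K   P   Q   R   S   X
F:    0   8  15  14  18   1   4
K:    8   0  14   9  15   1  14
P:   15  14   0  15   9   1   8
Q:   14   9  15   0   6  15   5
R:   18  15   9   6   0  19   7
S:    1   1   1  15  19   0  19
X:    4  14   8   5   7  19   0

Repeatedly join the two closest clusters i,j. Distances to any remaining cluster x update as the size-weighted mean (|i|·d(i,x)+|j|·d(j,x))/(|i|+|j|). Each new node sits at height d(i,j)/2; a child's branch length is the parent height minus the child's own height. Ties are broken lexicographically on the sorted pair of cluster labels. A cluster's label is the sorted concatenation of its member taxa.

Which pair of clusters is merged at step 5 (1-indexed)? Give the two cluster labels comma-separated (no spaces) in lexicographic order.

FKS,P

1. join F+S (d=1) ⇒ FS; edges |F|=1/2, |S|=1/2
  updated: d(FS,K)=9/2, d(FS,P)=8, d(FS,Q)=29/2, d(FS,R)=37/2, d(FS,X)=23/2
2. join FS+K (d=9/2) ⇒ FKS; edges |FS|=7/4, |K|=9/4
  updated: d(FKS,P)=10, d(FKS,Q)=38/3, d(FKS,R)=52/3, d(FKS,X)=37/3
3. join Q+X (d=5) ⇒ QX; edges |Q|=5/2, |X|=5/2
  updated: d(FKS,QX)=25/2, d(P,QX)=23/2, d(QX,R)=13/2
4. join QX+R (d=13/2) ⇒ QRX; edges |QX|=3/4, |R|=13/4
  updated: d(FKS,QRX)=127/9, d(P,QRX)=32/3
5. join FKS+P (d=10) ⇒ FKPS; edges |FKS|=11/4, |P|=5
  updated: d(FKPS,QRX)=53/4
6. join FKPS+QRX (d=53/4) ⇒ FKPQRSX; edges |FKPS|=13/8, |QRX|=27/8
final tree: ((((F:1/2,S:1/2):7/4,K:9/4):11/4,P:5):13/8,((Q:5/2,X:5/2):3/4,R:13/4):27/8)
total length: 107/4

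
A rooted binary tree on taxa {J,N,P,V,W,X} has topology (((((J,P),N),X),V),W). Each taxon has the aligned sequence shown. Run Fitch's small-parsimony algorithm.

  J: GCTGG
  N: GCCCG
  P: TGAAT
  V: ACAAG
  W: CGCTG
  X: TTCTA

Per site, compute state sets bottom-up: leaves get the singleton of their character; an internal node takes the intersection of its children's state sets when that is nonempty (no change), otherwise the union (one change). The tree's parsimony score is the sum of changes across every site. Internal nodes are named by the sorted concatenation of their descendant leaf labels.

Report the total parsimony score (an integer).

16

[col 0] JP: children J:{G}, P:{T} ∪→ {G,T}; cost 1
[col 0] JNP: children JP:{G,T}, N:{G} ∩→ {G}; cost 0
[col 0] JNPX: children JNP:{G}, X:{T} ∪→ {G,T}; cost 1
[col 0] JNPVX: children JNPX:{G,T}, V:{A} ∪→ {A,G,T}; cost 1
[col 0] JNPVWX: children JNPVX:{A,G,T}, W:{C} ∪→ {A,C,G,T}; cost 1
[col 1] JP: children J:{C}, P:{G} ∪→ {C,G}; cost 1
[col 1] JNP: children JP:{C,G}, N:{C} ∩→ {C}; cost 0
[col 1] JNPX: children JNP:{C}, X:{T} ∪→ {C,T}; cost 1
[col 1] JNPVX: children JNPX:{C,T}, V:{C} ∩→ {C}; cost 0
[col 1] JNPVWX: children JNPVX:{C}, W:{G} ∪→ {C,G}; cost 1
[col 2] JP: children J:{T}, P:{A} ∪→ {A,T}; cost 1
[col 2] JNP: children JP:{A,T}, N:{C} ∪→ {A,C,T}; cost 1
[col 2] JNPX: children JNP:{A,C,T}, X:{C} ∩→ {C}; cost 0
[col 2] JNPVX: children JNPX:{C}, V:{A} ∪→ {A,C}; cost 1
[col 2] JNPVWX: children JNPVX:{A,C}, W:{C} ∩→ {C}; cost 0
[col 3] JP: children J:{G}, P:{A} ∪→ {A,G}; cost 1
[col 3] JNP: children JP:{A,G}, N:{C} ∪→ {A,C,G}; cost 1
[col 3] JNPX: children JNP:{A,C,G}, X:{T} ∪→ {A,C,G,T}; cost 1
[col 3] JNPVX: children JNPX:{A,C,G,T}, V:{A} ∩→ {A}; cost 0
[col 3] JNPVWX: children JNPVX:{A}, W:{T} ∪→ {A,T}; cost 1
[col 4] JP: children J:{G}, P:{T} ∪→ {G,T}; cost 1
[col 4] JNP: children JP:{G,T}, N:{G} ∩→ {G}; cost 0
[col 4] JNPX: children JNP:{G}, X:{A} ∪→ {A,G}; cost 1
[col 4] JNPVX: children JNPX:{A,G}, V:{G} ∩→ {G}; cost 0
[col 4] JNPVWX: children JNPVX:{G}, W:{G} ∩→ {G}; cost 0
per-site changes: [4, 3, 3, 4, 2]; total = 16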